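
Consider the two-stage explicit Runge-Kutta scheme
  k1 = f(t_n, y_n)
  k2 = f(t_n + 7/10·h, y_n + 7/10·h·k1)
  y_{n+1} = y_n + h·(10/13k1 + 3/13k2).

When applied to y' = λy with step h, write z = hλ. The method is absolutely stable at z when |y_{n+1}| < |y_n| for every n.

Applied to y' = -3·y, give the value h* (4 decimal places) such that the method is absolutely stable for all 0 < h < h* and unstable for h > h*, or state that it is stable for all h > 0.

(-6.1905,0); λ=-3 ⇒ h* = (130/21)/3 = 2.0635.

Set f=λy, z=hλ:
  k1=λy_n ⇒ h·k1=z·y_n;  k2=λ(1+7/10z)y_n ⇒ h·k2=z(1+7/10z)y_n
  y_{n+1}/y_n = 1 + 10/13z + 3/13z(1+7/10z) = 1 + z + 21/130z²
  ⇒ R(z) = 1 + z + 21/130z².

Find x<0 with |R(x)|<1.
x=-0.5: |R|=0.5404
R=1: x+21/130x²=0 ⇒ x=−130/21=-6.1905; min R=1−1/(4·21/130)=-0.5476>−1
Confirm numerically:
  x=-5.761: |R|=0.60032 <1
  x=-4.508: |R|=0.22521 <1
  x=-4.507: |R|=0.22566 <1
  x=-3.086: |R|=0.54761 <1
  x=-6.611: |R|=1.44909 >1
  x=-6.555: |R|=1.38599 >1
  x=-6.479: |R|=1.30197 >1
Stable set (-6.1905, 0).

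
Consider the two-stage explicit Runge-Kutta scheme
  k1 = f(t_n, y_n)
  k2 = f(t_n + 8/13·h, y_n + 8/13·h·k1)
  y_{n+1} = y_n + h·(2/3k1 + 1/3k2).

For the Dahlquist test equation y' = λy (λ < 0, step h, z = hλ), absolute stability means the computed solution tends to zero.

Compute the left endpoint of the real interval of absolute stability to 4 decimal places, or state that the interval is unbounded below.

z* = -4.8750.

Test eqn y'=λy, z=hλ:
  k1=λy_n ⇒ h·k1=z·y_n;  k2=λ(1+8/13z)y_n ⇒ h·k2=z(1+8/13z)y_n
  y_{n+1}/y_n = 1 + 2/3z + 1/3z(1+8/13z) = 1 + z + 8/39z²
  ⇒ R(z) = 1 + z + 8/39z².

Boundary: |R(x)|=1, x<0.
x=-0.89: |R|=0.2725
R=1: x+8/39x²=0 ⇒ x=−39/8=-4.8750; min R=1−1/(4·8/39)=-0.2188>−1
Confirm numerically:
  x=-4.151: |R|=0.38352 <1
  x=-2.222: |R|=0.20922 <1
  x=-1.979: |R|=0.17563 <1
  x=-5.287: |R|=1.44682 >1
  x=-5.232: |R|=1.38314 >1
  x=-5.160: |R|=1.30166 >1
Stable set (-4.8750, 0).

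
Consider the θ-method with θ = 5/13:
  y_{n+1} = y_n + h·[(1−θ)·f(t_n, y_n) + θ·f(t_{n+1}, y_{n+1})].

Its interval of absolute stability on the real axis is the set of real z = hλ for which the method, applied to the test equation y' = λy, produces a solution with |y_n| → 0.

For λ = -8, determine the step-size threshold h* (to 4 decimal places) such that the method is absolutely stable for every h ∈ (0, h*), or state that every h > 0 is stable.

(-8.6667,0); λ=-8 ⇒ h* = (26/3)/8 = 1.0833.

Set f=λy, z=hλ:
  y_{n+1} = y_n + z·[8/13·y_n + 5/13·y_{n+1}] ⇒ (1 − 5/13z)y_{n+1} = (1 + 8/13z)y_n
  Hence R(z) = (1 + 8/13z)/(1 − 5/13z).

Find x<0 with |R(x)|<1.
x=-1.53: |R|=0.0368
R=−1: 1+8/13x = −1+5/13x ⇒ -3/13x=2 ⇒ x=2/(-3/13)=-8.6667
Confirm numerically:
  x=-7.574: |R|=0.93556 <1
  x=-5.327: |R|=0.74722 <1
  x=-5.005: |R|=0.71111 <1
  x=-3.708: |R|=0.52834 <1
  x=-8.748: |R|=1.00430 >1
  x=-8.708: |R|=1.00219 >1
So |R|<1 on (-8.6667, 0).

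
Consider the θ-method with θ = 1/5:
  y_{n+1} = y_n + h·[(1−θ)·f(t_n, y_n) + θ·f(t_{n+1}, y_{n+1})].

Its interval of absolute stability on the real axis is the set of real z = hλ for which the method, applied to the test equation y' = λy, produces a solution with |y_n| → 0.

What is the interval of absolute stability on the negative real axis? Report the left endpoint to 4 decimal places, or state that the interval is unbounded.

On y'=λy, z=hλ:
  y_{n+1} = y_n + z·[4/5·y_n + 1/5·y_{n+1}] ⇒ (1 − 1/5z)y_{n+1} = (1 + 4/5z)y_n
  so R(z) = (1 + 4/5z)/(1 − 1/5z).

Find x<0 with |R(x)|<1.
x=-0.31: |R|=0.7081
R=−1: 1+4/5x = −1+1/5x ⇒ -3/5x=2 ⇒ x=2/(-3/5)=-3.3333
Confirm numerically:
  x=-2.554: |R|=0.69050 <1
  x=-2.200: |R|=0.52778 <1
  x=-2.014: |R|=0.43570 <1
  x=-1.950: |R|=0.40288 <1
  x=-3.647: |R|=1.10882 >1
  x=-3.462: |R|=1.04562 >1
So |R|<1 on (-3.3333, 0).

z∈(-3.3333,0).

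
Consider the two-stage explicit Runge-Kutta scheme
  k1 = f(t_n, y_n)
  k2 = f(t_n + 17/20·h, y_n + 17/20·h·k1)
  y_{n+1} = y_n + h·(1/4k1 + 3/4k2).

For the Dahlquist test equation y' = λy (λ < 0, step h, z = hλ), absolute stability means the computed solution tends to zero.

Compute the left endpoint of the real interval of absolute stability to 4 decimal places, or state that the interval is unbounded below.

Set f=λy, z=hλ:
  k1=λy_n ⇒ h·k1=z·y_n;  k2=λ(1+17/20z)y_n ⇒ h·k2=z(1+17/20z)y_n
  y_{n+1}/y_n = 1 + 1/4z + 3/4z(1+17/20z) = 1 + z + 51/80z²
  ⇒ R(z) = 1 + z + 51/80z².

Boundary: |R(x)|=1, x<0.
x=-1.1: |R|=0.6714
R=1: x+51/80x²=0 ⇒ x=−80/51=-1.5686; min R=1−1/(4·51/80)=0.6078>−1
Confirm numerically:
  x=-1.497: |R|=0.93164 <1
  x=-1.480: |R|=0.91638 <1
  x=-1.476: |R|=0.91284 <1
  x=-1.417: |R|=0.86303 <1
  x=-1.822: |R|=1.29430 >1
  x=-1.683: |R|=1.12271 >1
So |R|<1 on (-1.5686, 0).

z* = -1.5686.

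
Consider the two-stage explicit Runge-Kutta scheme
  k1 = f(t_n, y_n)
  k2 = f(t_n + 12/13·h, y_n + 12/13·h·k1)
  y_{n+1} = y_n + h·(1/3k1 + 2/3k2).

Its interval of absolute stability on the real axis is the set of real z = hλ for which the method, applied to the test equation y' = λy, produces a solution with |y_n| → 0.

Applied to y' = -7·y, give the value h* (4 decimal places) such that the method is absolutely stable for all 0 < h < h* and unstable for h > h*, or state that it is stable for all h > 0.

(-1.6250,0); λ=-7 ⇒ h* = (13/8)/7 = 0.2321.

Test eqn y'=λy, z=hλ:
  k1=λy_n ⇒ h·k1=z·y_n;  k2=λ(1+12/13z)y_n ⇒ h·k2=z(1+12/13z)y_n
  y_{n+1}/y_n = 1 + 1/3z + 2/3z(1+12/13z) = 1 + z + 8/13z²
  Hence R(z) = 1 + z + 8/13z².

Find x<0 with |R(x)|<1.
x=-1.57: |R|=0.9469
R=1: x+8/13x²=0 ⇒ x=−13/8=-1.6250; min R=1−1/(4·8/13)=0.5938>−1
Confirm numerically:
  x=-1.243: |R|=0.70780 <1
  x=-1.116: |R|=0.65043 <1
  x=-0.881: |R|=0.59664 <1
  x=-2.148: |R|=1.69133 >1
  x=-2.044: |R|=1.52704 >1
  x=-1.664: |R|=1.03994 >1
Stable set (-1.6250, 0).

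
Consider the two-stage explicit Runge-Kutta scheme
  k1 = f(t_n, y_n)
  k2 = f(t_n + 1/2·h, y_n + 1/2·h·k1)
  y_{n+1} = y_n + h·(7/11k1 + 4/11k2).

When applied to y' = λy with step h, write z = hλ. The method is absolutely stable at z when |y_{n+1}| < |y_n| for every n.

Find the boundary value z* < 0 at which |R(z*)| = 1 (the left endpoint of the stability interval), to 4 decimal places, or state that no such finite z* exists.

Test eqn y'=λy, z=hλ:
  k1=λy_n ⇒ h·k1=z·y_n;  k2=λ(1+1/2z)y_n ⇒ h·k2=z(1+1/2z)y_n
  y_{n+1}/y_n = 1 + 7/11z + 4/11z(1+1/2z) = 1 + z + 2/11z²
  R(z) = 1 + z + 2/11z².

Solve |R(x)|<1 on ℝ⁻.
x=-0.75: |R|=0.3523
R=1: x+2/11x²=0 ⇒ x=−11/2=-5.5000; min R=1−1/(4·2/11)=-0.3750>−1
Confirm numerically:
  x=-4.101: |R|=0.04315 <1
  x=-3.281: |R|=0.32373 <1
  x=-2.296: |R|=0.33752 <1
  x=-6.052: |R|=1.60740 >1
  x=-5.766: |R|=1.27886 >1
  x=-5.553: |R|=1.05351 >1
Interval (-5.5000, 0).

z* = -5.5000.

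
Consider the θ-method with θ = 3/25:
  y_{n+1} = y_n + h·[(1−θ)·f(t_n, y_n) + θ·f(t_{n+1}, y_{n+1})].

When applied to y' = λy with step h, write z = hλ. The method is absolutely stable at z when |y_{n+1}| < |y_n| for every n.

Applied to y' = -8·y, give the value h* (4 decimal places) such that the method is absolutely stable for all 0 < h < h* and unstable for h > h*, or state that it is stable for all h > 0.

(-2.6316,0); λ=-8 ⇒ h* = (50/19)/8 = 0.3289.

Test eqn y'=λy, z=hλ:
  y_{n+1} = y_n + z·[22/25·y_n + 3/25·y_{n+1}] ⇒ (1 − 3/25z)y_{n+1} = (1 + 22/25z)y_n
  Hence R(z) = (1 + 22/25z)/(1 − 3/25z).

Need |R(x)|<1, x<0.
x=-0.38: |R|=0.6366
R=−1: 1+22/25x = −1+3/25x ⇒ -19/25x=2 ⇒ x=2/(-19/25)=-2.6316
Confirm numerically:
  x=-2.559: |R|=0.95780 <1
  x=-2.413: |R|=0.87118 <1
  x=-2.263: |R|=0.77970 <1
  x=-2.012: |R|=0.62070 <1
  x=-3.220: |R|=1.32256 >1
  x=-2.664: |R|=1.01867 >1
So |R|<1 on (-2.6316, 0).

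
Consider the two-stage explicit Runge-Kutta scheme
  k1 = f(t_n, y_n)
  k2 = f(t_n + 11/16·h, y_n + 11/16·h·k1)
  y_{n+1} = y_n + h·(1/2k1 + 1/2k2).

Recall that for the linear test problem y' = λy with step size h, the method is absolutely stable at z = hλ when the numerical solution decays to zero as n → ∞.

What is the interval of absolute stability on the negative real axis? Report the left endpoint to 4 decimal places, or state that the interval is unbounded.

With y'=λy (z=hλ):
  k1=λy_n ⇒ h·k1=z·y_n;  k2=λ(1+11/16z)y_n ⇒ h·k2=z(1+11/16z)y_n
  y_{n+1}/y_n = 1 + 1/2z + 1/2z(1+11/16z) = 1 + z + 11/32z²
  Hence R(z) = 1 + z + 11/32z².

Need |R(x)|<1, x<0.
x=-1.44: |R|=0.2728
R=1: x+11/32x²=0 ⇒ x=−32/11=-2.9091; min R=1−1/(4·11/32)=0.2727>−1
Confirm numerically:
  x=-1.891: |R|=0.33821 <1
  x=-1.307: |R|=0.28021 <1
  x=-1.204: |R|=0.29431 <1
  x=-3.455: |R|=1.64835 >1
  x=-3.108: |R|=1.21251 >1
Interval (-2.9091, 0).

(-2.9091, 0).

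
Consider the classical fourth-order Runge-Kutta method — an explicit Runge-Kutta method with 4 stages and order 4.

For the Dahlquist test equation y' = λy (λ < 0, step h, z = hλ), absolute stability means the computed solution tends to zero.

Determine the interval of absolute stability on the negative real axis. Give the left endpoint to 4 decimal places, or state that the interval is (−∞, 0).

Test eqn y'=λy, z=hλ:
  order 4, 4-stage ⇒ R(z)=1+z+z^2/2+z^3/6+z^4/24
  (e.g. R(-1.04)=0.36207, |R|=0.36207)

Need |R(x)|<1, x<0.
x=-1.04: |R|=0.3621
|R(-2.86)|=1.1186 |R(-2.21)|=0.4270 |R(-1.58)|=0.2705
Bisect:
  x_lo=-3.5938 |R|=3.0784  x_hi=-0.1913 |R|=0.8259
  mid=-1.89256 |R|=0.30309 →hi
  mid=-2.74319 |R|=0.93835 →hi
  mid=-3.16850 |R|=1.74911 →lo
  mid=-2.95584 |R|=1.28909 →lo
  mid=-2.84951 |R|=1.10122 →lo
  mid=-2.79635 |R|=1.01680 →lo
  mid=-2.76977 |R|=0.97684 →hi
  mid=-2.78306 |R|=0.99664 →hi
  mid=-2.78970 |R|=1.00667 →lo
  ...
  [-2.78534,-2.78514] ⇒ x*=-2.7853
So |R|<1 on (-2.7853, 0).

z∈(-2.7853,0).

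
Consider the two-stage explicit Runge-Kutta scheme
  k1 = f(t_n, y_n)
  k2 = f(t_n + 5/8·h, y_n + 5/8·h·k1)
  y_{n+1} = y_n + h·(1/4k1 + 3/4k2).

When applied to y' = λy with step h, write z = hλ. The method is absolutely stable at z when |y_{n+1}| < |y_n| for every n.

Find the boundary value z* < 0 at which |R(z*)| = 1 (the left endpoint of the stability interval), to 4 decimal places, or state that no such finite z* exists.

Set f=λy, z=hλ:
  k1=λy_n ⇒ h·k1=z·y_n;  k2=λ(1+5/8z)y_n ⇒ h·k2=z(1+5/8z)y_n
  y_{n+1}/y_n = 1 + 1/4z + 3/4z(1+5/8z) = 1 + z + 15/32z²
  Hence R(z) = 1 + z + 15/32z².

Need |R(x)|<1, x<0.
x=-0.49: |R|=0.6225
R=1: x+15/32x²=0 ⇒ x=−32/15=-2.1333; min R=1−1/(4·15/32)=0.4667>−1
Confirm numerically:
  x=-2.034: |R|=0.90529 <1
  x=-1.670: |R|=0.63730 <1
  x=-1.468: |R|=0.54217 <1
  x=-1.460: |R|=0.53919 <1
  x=-2.582: |R|=1.54303 >1
  x=-2.303: |R|=1.18316 >1
So |R|<1 on (-2.1333, 0).

z* = -2.1333.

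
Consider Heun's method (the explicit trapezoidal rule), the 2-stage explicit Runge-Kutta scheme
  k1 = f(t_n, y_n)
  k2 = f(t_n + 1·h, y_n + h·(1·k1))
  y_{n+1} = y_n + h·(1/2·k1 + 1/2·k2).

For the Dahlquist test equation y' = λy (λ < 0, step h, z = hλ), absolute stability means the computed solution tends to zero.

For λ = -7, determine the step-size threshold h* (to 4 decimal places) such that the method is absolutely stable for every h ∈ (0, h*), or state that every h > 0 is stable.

(-2.0000,0); λ=-7 ⇒ h* = 0.2857.

With y'=λy (z=hλ):
  order 2, 2-stage ⇒ R(z)=1+z+z^2/2
  (e.g. R(-0.66)=0.55780, |R|=0.55780)

Find x<0 with |R(x)|<1.
x=-0.66: |R|=0.5578
|R(-1.99)|=0.9900 |R(-1.93)|=0.9325 |R(-1.33)|=0.5544
Bisect:
  x_lo=-2.8387 |R|=2.1905  x_hi=-0.2217 |R|=0.8029
  mid=-1.53019 |R|=0.64055 →hi
  mid=-2.18446 |R|=1.20147 →lo
  mid=-1.85732 |R|=0.86750 →hi
  mid=-2.02089 |R|=1.02111 →lo
  mid=-1.93911 |R|=0.94096 →hi
  mid=-1.98000 |R|=0.98020 →hi
  mid=-2.00045 |R|=1.00045 →lo
  mid=-1.99022 |R|=0.99027 →hi
  mid=-1.99533 |R|=0.99535 →hi
  ...
  [-2.00013,-1.99997] ⇒ x*=-2.0000
Interval (-2.0000, 0).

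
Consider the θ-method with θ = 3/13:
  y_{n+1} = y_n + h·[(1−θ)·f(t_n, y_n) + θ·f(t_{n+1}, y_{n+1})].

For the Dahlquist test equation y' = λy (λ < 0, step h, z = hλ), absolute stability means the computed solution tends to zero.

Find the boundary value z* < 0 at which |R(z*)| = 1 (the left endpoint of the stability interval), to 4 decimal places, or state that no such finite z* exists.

On y'=λy, z=hλ:
  y_{n+1} = y_n + z·[10/13·y_n + 3/13·y_{n+1}] ⇒ (1 − 3/13z)y_{n+1} = (1 + 10/13z)y_n
  Hence R(z) = (1 + 10/13z)/(1 − 3/13z).

Find x<0 with |R(x)|<1.
x=-0.73: |R|=0.3752
R=−1: 1+10/13x = −1+3/13x ⇒ -7/13x=2 ⇒ x=2/(-7/13)=-3.7143
Confirm numerically:
  x=-3.226: |R|=0.84928 <1
  x=-2.786: |R|=0.69576 <1
  x=-1.917: |R|=0.32905 <1
  x=-4.304: |R|=1.15931 >1
  x=-4.279: |R|=1.15300 >1
  x=-3.800: |R|=1.02459 >1
So |R|<1 on (-3.7143, 0).

left endpoint -3.7143.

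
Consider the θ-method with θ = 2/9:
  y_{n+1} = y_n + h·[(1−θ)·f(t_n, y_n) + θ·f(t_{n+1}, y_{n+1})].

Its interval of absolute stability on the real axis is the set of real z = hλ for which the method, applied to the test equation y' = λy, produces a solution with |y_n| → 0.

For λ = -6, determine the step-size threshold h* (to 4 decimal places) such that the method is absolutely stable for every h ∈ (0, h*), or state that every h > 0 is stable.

On y'=λy, z=hλ:
  y_{n+1} = y_n + z·[7/9·y_n + 2/9·y_{n+1}] ⇒ (1 − 2/9z)y_{n+1} = (1 + 7/9z)y_n
  so R(z) = (1 + 7/9z)/(1 − 2/9z).

Boundary: |R(x)|=1, x<0.
x=-1.59: |R|=0.1749
R=−1: 1+7/9x = −1+2/9x ⇒ -5/9x=2 ⇒ x=2/(-5/9)=-3.6000
Confirm numerically:
  x=-3.488: |R|=0.96495 <1
  x=-2.882: |R|=0.75684 <1
  x=-2.820: |R|=0.73361 <1
  x=-2.613: |R|=0.65310 <1
  x=-4.167: |R|=1.16355 >1
  x=-4.114: |R|=1.14918 >1
  x=-3.743: |R|=1.04337 >1
Interval (-3.6000, 0).

(-3.6000,0); λ=-6 ⇒ h* = (18/5)/6 = 0.6000.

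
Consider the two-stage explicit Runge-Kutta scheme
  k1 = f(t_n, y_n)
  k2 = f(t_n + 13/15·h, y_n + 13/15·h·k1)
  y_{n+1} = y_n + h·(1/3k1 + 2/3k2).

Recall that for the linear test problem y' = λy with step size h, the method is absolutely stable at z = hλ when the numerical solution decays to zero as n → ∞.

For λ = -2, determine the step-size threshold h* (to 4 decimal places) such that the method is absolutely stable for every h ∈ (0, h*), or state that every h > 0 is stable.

(-1.7308,0); λ=-2 ⇒ h* = (45/26)/2 = 0.8654.

On y'=λy, z=hλ:
  k1=λy_n ⇒ h·k1=z·y_n;  k2=λ(1+13/15z)y_n ⇒ h·k2=z(1+13/15z)y_n
  y_{n+1}/y_n = 1 + 1/3z + 2/3z(1+13/15z) = 1 + z + 26/45z²
  ⇒ R(z) = 1 + z + 26/45z².

Solve |R(x)|<1 on ℝ⁻.
x=-1.06: |R|=0.5892
R=1: x+26/45x²=0 ⇒ x=−45/26=-1.7308; min R=1−1/(4·26/45)=0.5673>−1
Confirm numerically:
  x=-1.654: |R|=0.92664 <1
  x=-1.550: |R|=0.83811 <1
  x=-1.281: |R|=0.66711 <1
  x=-0.743: |R|=0.57596 <1
  x=-1.916: |R|=1.20505 >1
  x=-1.856: |R|=1.13429 >1
Interval (-1.7308, 0).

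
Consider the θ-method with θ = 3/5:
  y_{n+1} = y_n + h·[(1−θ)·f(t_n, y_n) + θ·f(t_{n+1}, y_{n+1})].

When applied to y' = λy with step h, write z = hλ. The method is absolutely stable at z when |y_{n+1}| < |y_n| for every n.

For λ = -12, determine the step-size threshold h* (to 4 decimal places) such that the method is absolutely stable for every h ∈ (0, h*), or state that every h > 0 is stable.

On y'=λy, z=hλ:
  y_{n+1} = y_n + z·[2/5·y_n + 3/5·y_{n+1}] ⇒ (1 − 3/5z)y_{n+1} = (1 + 2/5z)y_n
  Hence R(z) = (1 + 2/5z)/(1 − 3/5z).

Solve |R(x)|<1 on ℝ⁻.
x=-0.38: |R|=0.6906
x=-2: |R|=0.0909
x=-10: |R|=0.4286
x=-100: |R|=0.6393
θ=3/5≥1/2 ⇒ |1+2/5x|<|1−3/5x| ∀x<0 ⇒ stable on all of ℝ⁻.

(−∞, 0) — no finite endpoint. Any h>0 works for λ=-12.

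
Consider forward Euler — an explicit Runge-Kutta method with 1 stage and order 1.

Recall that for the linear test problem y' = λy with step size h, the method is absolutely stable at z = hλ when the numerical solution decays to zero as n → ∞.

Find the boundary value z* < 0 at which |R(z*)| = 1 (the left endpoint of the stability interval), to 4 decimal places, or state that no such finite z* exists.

left endpoint -2.0000.

Test eqn y'=λy, z=hλ:
  order 1, 1-stage ⇒ R(z)=1+z
  (e.g. R(-1.39)=-0.39000, |R|=0.39000)

Need |R(x)|<1, x<0.
x=-1.39: |R|=0.3900
|R(-2.03)|=1.0300 |R(-1.28)|=0.2800
Bisect:
  x_lo=-2.6685 |R|=1.6685  x_hi=-0.3393 |R|=0.6607
  mid=-1.50390 |R|=0.50390 →hi
  mid=-2.08622 |R|=1.08622 →lo
  mid=-1.79506 |R|=0.79506 →hi
  mid=-1.94064 |R|=0.94064 →hi
  mid=-2.01343 |R|=1.01343 →lo
  mid=-1.97703 |R|=0.97703 →hi
  mid=-1.99523 |R|=0.99523 →hi
  mid=-2.00433 |R|=1.00433 →lo
  mid=-1.99978 |R|=0.99978 →hi
  ...
  [-2.00007,-1.99992] ⇒ x*=-2.0000
So |R|<1 on (-2.0000, 0).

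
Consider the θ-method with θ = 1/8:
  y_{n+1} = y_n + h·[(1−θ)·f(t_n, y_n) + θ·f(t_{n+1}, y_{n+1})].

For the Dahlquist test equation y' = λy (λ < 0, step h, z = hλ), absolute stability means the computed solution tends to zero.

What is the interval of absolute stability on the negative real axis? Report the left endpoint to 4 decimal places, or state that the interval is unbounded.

z∈(-2.6667,0).

With y'=λy (z=hλ):
  y_{n+1} = y_n + z·[7/8·y_n + 1/8·y_{n+1}] ⇒ (1 − 1/8z)y_{n+1} = (1 + 7/8z)y_n
  R(z) = (1 + 7/8z)/(1 − 1/8z).

Solve |R(x)|<1 on ℝ⁻.
x=-1.66: |R|=0.3747
R=−1: 1+7/8x = −1+1/8x ⇒ -3/4x=2 ⇒ x=2/(-3/4)=-2.6667
Confirm numerically:
  x=-2.141: |R|=0.68899 <1
  x=-1.529: |R|=0.28366 <1
  x=-1.070: |R|=0.05623 <1
  x=-3.114: |R|=1.24150 >1
  x=-2.953: |R|=1.15685 >1
Interval (-2.6667, 0).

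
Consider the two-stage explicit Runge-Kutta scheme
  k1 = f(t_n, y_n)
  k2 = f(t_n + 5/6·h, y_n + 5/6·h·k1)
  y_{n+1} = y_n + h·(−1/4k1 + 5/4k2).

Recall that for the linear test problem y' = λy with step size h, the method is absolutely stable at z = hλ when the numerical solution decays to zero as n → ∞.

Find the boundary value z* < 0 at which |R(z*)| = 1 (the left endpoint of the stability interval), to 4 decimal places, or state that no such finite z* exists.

On y'=λy, z=hλ:
  k1=λy_n ⇒ h·k1=z·y_n;  k2=λ(1+5/6z)y_n ⇒ h·k2=z(1+5/6z)y_n
  y_{n+1}/y_n = 1 − 1/4z + 5/4z(1+5/6z) = 1 + z + 25/24z²
  so R(z) = 1 + z + 25/24z².

Find x<0 with |R(x)|<1.
x=-1.13: |R|=1.2001
R=1: x+25/24x²=0 ⇒ x=−24/25=-0.9600; min R=1−1/(4·25/24)=0.7600>−1
Confirm numerically:
  x=-0.910: |R|=0.95260 <1
  x=-0.866: |R|=0.91520 <1
  x=-0.531: |R|=0.76271 <1
  x=-1.253: |R|=1.38243 >1
  x=-1.070: |R|=1.12260 >1
  x=-1.038: |R|=1.08434 >1
So |R|<1 on (-0.9600, 0).

left endpoint -0.9600.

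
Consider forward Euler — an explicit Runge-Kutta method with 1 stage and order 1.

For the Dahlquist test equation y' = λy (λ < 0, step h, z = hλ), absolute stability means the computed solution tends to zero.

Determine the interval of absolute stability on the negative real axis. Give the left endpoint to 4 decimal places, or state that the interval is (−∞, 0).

Test eqn y'=λy, z=hλ:
  order 1, 1-stage ⇒ R(z)=1+z
  (e.g. R(-1.3)=-0.30000, |R|=0.30000)

Find x<0 with |R(x)|<1.
x=-1.3: |R|=0.3000
|R(-1.01)|=0.0100 |R(-0.93)|=0.0700 |R(-0.58)|=0.4200
Bisect:
  x_lo=-2.5376 |R|=1.5376  x_hi=-0.3305 |R|=0.6695
  mid=-1.43403 |R|=0.43403 →hi
  mid=-1.98580 |R|=0.98580 →hi
  mid=-2.26169 |R|=1.26169 →lo
  mid=-2.12374 |R|=1.12374 →lo
  mid=-2.05477 |R|=1.05477 →lo
  mid=-2.02029 |R|=1.02029 →lo
  mid=-2.00304 |R|=1.00304 →lo
  ...
  [-2.00008,-1.99994] ⇒ x*=-2.0000
So |R|<1 on (-2.0000, 0).

(-2.0000, 0).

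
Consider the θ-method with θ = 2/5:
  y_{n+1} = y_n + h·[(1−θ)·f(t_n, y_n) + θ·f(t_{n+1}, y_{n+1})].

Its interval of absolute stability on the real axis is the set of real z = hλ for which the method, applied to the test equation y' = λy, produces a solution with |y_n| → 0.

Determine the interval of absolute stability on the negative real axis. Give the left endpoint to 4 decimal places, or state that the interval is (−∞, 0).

With y'=λy (z=hλ):
  y_{n+1} = y_n + z·[3/5·y_n + 2/5·y_{n+1}] ⇒ (1 − 2/5z)y_{n+1} = (1 + 3/5z)y_n
  so R(z) = (1 + 3/5z)/(1 − 2/5z).

Find x<0 with |R(x)|<1.
x=-1.4: |R|=0.1026
R=−1: 1+3/5x = −1+2/5x ⇒ -1/5x=2 ⇒ x=2/(-1/5)=-10.0000
Confirm numerically:
  x=-9.433: |R|=0.97624 <1
  x=-8.092: |R|=0.90993 <1
  x=-6.730: |R|=0.82286 <1
  x=-4.698: |R|=0.63170 <1
  x=-10.574: |R|=1.02195 >1
  x=-10.510: |R|=1.01960 >1
  x=-10.420: |R|=1.01625 >1
Interval (-10.0000, 0).

z∈(-10.0000,0).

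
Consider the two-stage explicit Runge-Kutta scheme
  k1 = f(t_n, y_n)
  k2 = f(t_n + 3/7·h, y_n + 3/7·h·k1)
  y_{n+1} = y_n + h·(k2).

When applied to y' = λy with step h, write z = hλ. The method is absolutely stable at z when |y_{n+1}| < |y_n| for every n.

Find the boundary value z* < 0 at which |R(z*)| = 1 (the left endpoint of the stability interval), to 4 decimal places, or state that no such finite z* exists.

left endpoint -2.3333.

Test eqn y'=λy, z=hλ:
  k1=λy_n ⇒ h·k1=z·y_n;  k2=λ(1+3/7z)y_n ⇒ h·k2=z(1+3/7z)y_n
  y_{n+1}/y_n = 1 + z(1+3/7z) = 1 + z + 3/7z²
  R(z) = 1 + z + 3/7z².

Need |R(x)|<1, x<0.
x=-0.49: |R|=0.6129
R=1: x+3/7x²=0 ⇒ x=−7/3=-2.3333; min R=1−1/(4·3/7)=0.4167>−1
Confirm numerically:
  x=-2.087: |R|=0.77967 <1
  x=-1.847: |R|=0.61503 <1
  x=-1.813: |R|=0.59570 <1
  x=-1.028: |R|=0.42491 <1
  x=-2.469: |R|=1.14355 >1
  x=-2.386: |R|=1.05386 >1
Interval (-2.3333, 0).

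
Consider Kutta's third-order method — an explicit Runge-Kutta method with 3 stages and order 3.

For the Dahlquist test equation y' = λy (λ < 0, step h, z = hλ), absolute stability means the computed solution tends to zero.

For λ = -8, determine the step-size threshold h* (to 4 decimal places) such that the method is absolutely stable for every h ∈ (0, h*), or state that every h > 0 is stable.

With y'=λy (z=hλ):
  order 3, 3-stage ⇒ R(z)=1+z+z^2/2+z^3/6
  (e.g. R(-0.31)=0.73308, |R|=0.73308)

Boundary: |R(x)|=1, x<0.
x=-0.31: |R|=0.7331
|R(-2.81)|=1.5600 |R(-2.17)|=0.5186 |R(-1.62)|=0.0164
Bisect:
  x_lo=-3.1815 |R|=2.4875  x_hi=-0.1288 |R|=0.8792
  mid=-1.65512 |R|=0.04109 →hi
  mid=-2.41828 |R|=0.85129 →hi
  mid=-2.79987 |R|=1.53838 →lo
  mid=-2.60908 |R|=1.16555 →lo
  mid=-2.51368 |R|=1.00154 →lo
  mid=-2.46598 |R|=0.92475 →hi
  mid=-2.48983 |R|=0.96272 →hi
  mid=-2.50175 |R|=0.98202 →hi
  mid=-2.50772 |R|=0.99175 →hi
  ...
  [-2.51275,-2.51256] ⇒ x*=-2.5127
Stable set (-2.5127, 0).

(-2.5127,0); λ=-8 ⇒ h* = 0.3141.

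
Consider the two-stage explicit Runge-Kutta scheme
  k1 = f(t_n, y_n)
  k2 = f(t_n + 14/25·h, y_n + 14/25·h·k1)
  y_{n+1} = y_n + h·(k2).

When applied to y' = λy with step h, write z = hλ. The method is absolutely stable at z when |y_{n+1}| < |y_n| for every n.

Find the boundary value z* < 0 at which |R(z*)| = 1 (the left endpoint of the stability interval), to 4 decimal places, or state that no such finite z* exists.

left endpoint -1.7857.

With y'=λy (z=hλ):
  k1=λy_n ⇒ h·k1=z·y_n;  k2=λ(1+14/25z)y_n ⇒ h·k2=z(1+14/25z)y_n
  y_{n+1}/y_n = 1 + z(1+14/25z) = 1 + z + 14/25z²
  so R(z) = 1 + z + 14/25z².

Find x<0 with |R(x)|<1.
x=-0.77: |R|=0.5620
R=1: x+14/25x²=0 ⇒ x=−25/14=-1.7857; min R=1−1/(4·14/25)=0.5536>−1
Confirm numerically:
  x=-1.429: |R|=0.71454 <1
  x=-1.411: |R|=0.70392 <1
  x=-1.338: |R|=0.66454 <1
  x=-1.116: |R|=0.58146 <1
  x=-2.275: |R|=1.62335 >1
  x=-2.128: |R|=1.40790 >1
  x=-1.993: |R|=1.23135 >1
So |R|<1 on (-1.7857, 0).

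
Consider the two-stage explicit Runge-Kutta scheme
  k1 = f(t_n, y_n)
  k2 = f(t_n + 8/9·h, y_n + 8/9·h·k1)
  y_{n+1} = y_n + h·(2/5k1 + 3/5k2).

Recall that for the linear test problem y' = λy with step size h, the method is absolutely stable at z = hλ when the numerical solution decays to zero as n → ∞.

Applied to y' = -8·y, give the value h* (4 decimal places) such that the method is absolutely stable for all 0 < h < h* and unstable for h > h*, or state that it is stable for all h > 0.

Set f=λy, z=hλ:
  k1=λy_n ⇒ h·k1=z·y_n;  k2=λ(1+8/9z)y_n ⇒ h·k2=z(1+8/9z)y_n
  y_{n+1}/y_n = 1 + 2/5z + 3/5z(1+8/9z) = 1 + z + 8/15z²
  Hence R(z) = 1 + z + 8/15z².

Boundary: |R(x)|=1, x<0.
x=-1.18: |R|=0.5626
R=1: x+8/15x²=0 ⇒ x=−15/8=-1.8750; min R=1−1/(4·8/15)=0.5312>−1
Confirm numerically:
  x=-1.802: |R|=0.92984 <1
  x=-1.730: |R|=0.86621 <1
  x=-1.461: |R|=0.67741 <1
  x=-0.968: |R|=0.53175 <1
  x=-2.402: |R|=1.67512 >1
  x=-2.119: |R|=1.27575 >1
Interval (-1.8750, 0).

(-1.8750,0); λ=-8 ⇒ h* = (15/8)/8 = 0.2344.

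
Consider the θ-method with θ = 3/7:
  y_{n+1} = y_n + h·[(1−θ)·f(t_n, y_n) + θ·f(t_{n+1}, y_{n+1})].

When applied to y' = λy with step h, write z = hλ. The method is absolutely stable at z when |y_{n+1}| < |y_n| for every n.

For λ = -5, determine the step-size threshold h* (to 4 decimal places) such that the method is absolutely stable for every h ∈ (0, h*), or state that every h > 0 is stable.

Set f=λy, z=hλ:
  y_{n+1} = y_n + z·[4/7·y_n + 3/7·y_{n+1}] ⇒ (1 − 3/7z)y_{n+1} = (1 + 4/7z)y_n
  ⇒ R(z) = (1 + 4/7z)/(1 − 3/7z).

Find x<0 with |R(x)|<1.
x=-0.5: |R|=0.5882
R=−1: 1+4/7x = −1+3/7x ⇒ -1/7x=2 ⇒ x=2/(-1/7)=-14.0000
Confirm numerically:
  x=-11.911: |R|=0.95112 <1
  x=-10.272: |R|=0.90142 <1
  x=-7.417: |R|=0.77495 <1
  x=-6.455: |R|=0.71383 <1
  x=-14.533: |R|=1.01053 >1
  x=-14.416: |R|=1.00828 >1
  x=-14.318: |R|=1.00637 >1
Interval (-14.0000, 0).

(-14.0000,0); λ=-5 ⇒ h* = (14)/5 = 2.8000.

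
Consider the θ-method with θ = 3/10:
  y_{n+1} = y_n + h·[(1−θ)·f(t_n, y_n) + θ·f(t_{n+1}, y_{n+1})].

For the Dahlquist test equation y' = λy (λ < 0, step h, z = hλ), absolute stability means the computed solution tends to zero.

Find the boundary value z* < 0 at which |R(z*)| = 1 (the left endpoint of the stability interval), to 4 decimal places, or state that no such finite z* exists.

On y'=λy, z=hλ:
  y_{n+1} = y_n + z·[7/10·y_n + 3/10·y_{n+1}] ⇒ (1 − 3/10z)y_{n+1} = (1 + 7/10z)y_n
  R(z) = (1 + 7/10z)/(1 − 3/10z).

Need |R(x)|<1, x<0.
x=-1.13: |R|=0.1561
R=−1: 1+7/10x = −1+3/10x ⇒ -2/5x=2 ⇒ x=2/(-2/5)=-5.0000
Confirm numerically:
  x=-4.816: |R|=0.96990 <1
  x=-3.813: |R|=0.77853 <1
  x=-3.548: |R|=0.71866 <1
  x=-3.141: |R|=0.61715 <1
  x=-5.592: |R|=1.08844 >1
  x=-5.424: |R|=1.06456 >1
  x=-5.258: |R|=1.04004 >1
Interval (-5.0000, 0).

left endpoint -5.0000.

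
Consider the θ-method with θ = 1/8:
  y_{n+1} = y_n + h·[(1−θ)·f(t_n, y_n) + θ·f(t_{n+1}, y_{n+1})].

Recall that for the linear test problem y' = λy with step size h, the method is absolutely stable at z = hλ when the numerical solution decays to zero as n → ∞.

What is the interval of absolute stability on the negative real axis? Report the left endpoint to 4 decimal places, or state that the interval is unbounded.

On y'=λy, z=hλ:
  y_{n+1} = y_n + z·[7/8·y_n + 1/8·y_{n+1}] ⇒ (1 − 1/8z)y_{n+1} = (1 + 7/8z)y_n
  so R(z) = (1 + 7/8z)/(1 − 1/8z).

Boundary: |R(x)|=1, x<0.
x=-0.58: |R|=0.4592
R=−1: 1+7/8x = −1+1/8x ⇒ -3/4x=2 ⇒ x=2/(-3/4)=-2.6667
Confirm numerically:
  x=-2.190: |R|=0.71933 <1
  x=-1.531: |R|=0.28507 <1
  x=-1.185: |R|=0.03212 <1
  x=-1.102: |R|=0.03142 <1
  x=-3.154: |R|=1.26215 >1
  x=-2.968: |R|=1.16484 >1
  x=-2.740: |R|=1.04097 >1
So |R|<1 on (-2.6667, 0).

(-2.6667, 0).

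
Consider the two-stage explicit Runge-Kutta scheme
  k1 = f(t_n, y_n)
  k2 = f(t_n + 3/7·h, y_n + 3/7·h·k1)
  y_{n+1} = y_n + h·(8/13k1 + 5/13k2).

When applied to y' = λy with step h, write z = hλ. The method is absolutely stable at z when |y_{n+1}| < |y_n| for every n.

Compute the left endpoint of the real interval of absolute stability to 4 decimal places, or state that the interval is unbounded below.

z* = -6.0667.

Test eqn y'=λy, z=hλ:
  k1=λy_n ⇒ h·k1=z·y_n;  k2=λ(1+3/7z)y_n ⇒ h·k2=z(1+3/7z)y_n
  y_{n+1}/y_n = 1 + 8/13z + 5/13z(1+3/7z) = 1 + z + 15/91z²
  Hence R(z) = 1 + z + 15/91z².

Find x<0 with |R(x)|<1.
x=-1.29: |R|=0.0157
R=1: x+15/91x²=0 ⇒ x=−91/15=-6.0667; min R=1−1/(4·15/91)=-0.5167>−1
Confirm numerically:
  x=-4.810: |R|=0.00364 <1
  x=-4.119: |R|=0.32238 <1
  x=-3.170: |R|=0.51359 <1
  x=-6.601: |R|=1.58140 >1
  x=-6.215: |R|=1.15196 >1
Interval (-6.0667, 0).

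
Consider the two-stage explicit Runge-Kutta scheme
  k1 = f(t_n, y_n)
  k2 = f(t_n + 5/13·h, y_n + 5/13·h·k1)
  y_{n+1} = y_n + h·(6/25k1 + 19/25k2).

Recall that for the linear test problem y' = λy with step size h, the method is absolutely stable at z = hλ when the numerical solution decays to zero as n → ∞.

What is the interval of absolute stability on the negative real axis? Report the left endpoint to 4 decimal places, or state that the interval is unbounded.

On y'=λy, z=hλ:
  k1=λy_n ⇒ h·k1=z·y_n;  k2=λ(1+5/13z)y_n ⇒ h·k2=z(1+5/13z)y_n
  y_{n+1}/y_n = 1 + 6/25z + 19/25z(1+5/13z) = 1 + z + 19/65z²
  ⇒ R(z) = 1 + z + 19/65z².

Boundary: |R(x)|=1, x<0.
x=-0.95: |R|=0.3138
R=1: x+19/65x²=0 ⇒ x=−65/19=-3.4211; min R=1−1/(4·19/65)=0.1447>−1
Confirm numerically:
  x=-2.831: |R|=0.51172 <1
  x=-2.799: |R|=0.49106 <1
  x=-2.069: |R|=0.18230 <1
  x=-1.834: |R|=0.14919 <1
  x=-3.956: |R|=1.61860 >1
  x=-3.676: |R|=1.27395 >1
  x=-3.465: |R|=1.04451 >1
Interval (-3.4211, 0).

(-3.4211, 0).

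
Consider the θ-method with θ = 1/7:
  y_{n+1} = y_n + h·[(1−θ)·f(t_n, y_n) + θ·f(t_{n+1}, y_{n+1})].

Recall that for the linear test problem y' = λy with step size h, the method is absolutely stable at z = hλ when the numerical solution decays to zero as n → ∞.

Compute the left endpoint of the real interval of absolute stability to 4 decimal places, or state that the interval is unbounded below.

On y'=λy, z=hλ:
  y_{n+1} = y_n + z·[6/7·y_n + 1/7·y_{n+1}] ⇒ (1 − 1/7z)y_{n+1} = (1 + 6/7z)y_n
  so R(z) = (1 + 6/7z)/(1 − 1/7z).

Boundary: |R(x)|=1, x<0.
x=-0.71: |R|=0.3554
R=−1: 1+6/7x = −1+1/7x ⇒ -5/7x=2 ⇒ x=2/(-5/7)=-2.8000
Confirm numerically:
  x=-2.519: |R|=0.85240 <1
  x=-2.053: |R|=0.58743 <1
  x=-1.963: |R|=0.53308 <1
  x=-1.520: |R|=0.24883 <1
  x=-3.303: |R|=1.24410 >1
  x=-3.270: |R|=1.22882 >1
  x=-3.035: |R|=1.11709 >1
So |R|<1 on (-2.8000, 0).

z* = -2.8000.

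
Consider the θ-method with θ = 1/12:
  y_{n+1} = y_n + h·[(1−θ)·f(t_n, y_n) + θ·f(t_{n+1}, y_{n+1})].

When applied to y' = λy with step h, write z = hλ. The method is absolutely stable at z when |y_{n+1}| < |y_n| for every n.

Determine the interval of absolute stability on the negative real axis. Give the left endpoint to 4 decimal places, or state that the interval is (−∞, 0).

z∈(-2.4000,0).

Test eqn y'=λy, z=hλ:
  y_{n+1} = y_n + z·[11/12·y_n + 1/12·y_{n+1}] ⇒ (1 − 1/12z)y_{n+1} = (1 + 11/12z)y_n
  Hence R(z) = (1 + 11/12z)/(1 − 1/12z).

Boundary: |R(x)|=1, x<0.
x=-0.61: |R|=0.4195
R=−1: 1+11/12x = −1+1/12x ⇒ -5/6x=2 ⇒ x=2/(-5/6)=-2.4000
Confirm numerically:
  x=-2.291: |R|=0.92373 <1
  x=-1.937: |R|=0.66779 <1
  x=-1.892: |R|=0.63432 <1
  x=-1.421: |R|=0.27055 <1
  x=-2.839: |R|=1.29584 >1
  x=-2.620: |R|=1.15048 >1
  x=-2.547: |R|=1.10105 >1
Stable set (-2.4000, 0).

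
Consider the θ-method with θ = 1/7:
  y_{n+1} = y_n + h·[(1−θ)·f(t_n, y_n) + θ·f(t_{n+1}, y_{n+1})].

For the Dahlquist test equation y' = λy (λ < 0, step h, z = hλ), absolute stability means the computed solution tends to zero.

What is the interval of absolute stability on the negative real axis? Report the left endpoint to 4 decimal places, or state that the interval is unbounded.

Test eqn y'=λy, z=hλ:
  y_{n+1} = y_n + z·[6/7·y_n + 1/7·y_{n+1}] ⇒ (1 − 1/7z)y_{n+1} = (1 + 6/7z)y_n
  ⇒ R(z) = (1 + 6/7z)/(1 − 1/7z).

Find x<0 with |R(x)|<1.
x=-0.31: |R|=0.7031
R=−1: 1+6/7x = −1+1/7x ⇒ -5/7x=2 ⇒ x=2/(-5/7)=-2.8000
Confirm numerically:
  x=-2.574: |R|=0.88197 <1
  x=-1.493: |R|=0.23054 <1
  x=-1.189: |R|=0.01636 <1
  x=-3.216: |R|=1.20360 >1
  x=-3.137: |R|=1.16622 >1
Interval (-2.8000, 0).

(-2.8000, 0).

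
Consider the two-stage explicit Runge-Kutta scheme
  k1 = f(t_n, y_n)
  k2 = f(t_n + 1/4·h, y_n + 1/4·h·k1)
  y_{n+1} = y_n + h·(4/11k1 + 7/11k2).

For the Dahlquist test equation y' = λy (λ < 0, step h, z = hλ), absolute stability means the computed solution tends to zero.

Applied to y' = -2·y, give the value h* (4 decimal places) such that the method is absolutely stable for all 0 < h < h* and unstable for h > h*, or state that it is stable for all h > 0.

(-6.2857,0); λ=-2 ⇒ h* = (44/7)/2 = 3.1429.

Test eqn y'=λy, z=hλ:
  k1=λy_n ⇒ h·k1=z·y_n;  k2=λ(1+1/4z)y_n ⇒ h·k2=z(1+1/4z)y_n
  y_{n+1}/y_n = 1 + 4/11z + 7/11z(1+1/4z) = 1 + z + 7/44z²
  so R(z) = 1 + z + 7/44z².

Solve |R(x)|<1 on ℝ⁻.
x=-1.11: |R|=0.0860
R=1: x+7/44x²=0 ⇒ x=−44/7=-6.2857; min R=1−1/(4·7/44)=-0.5714>−1
Confirm numerically:
  x=-5.508: |R|=0.31851 <1
  x=-2.858: |R|=0.55852 <1
  x=-2.766: |R|=0.54883 <1
  x=-6.850: |R|=1.61494 >1
  x=-6.760: |R|=1.51007 >1
  x=-6.491: |R|=1.21199 >1
So |R|<1 on (-6.2857, 0).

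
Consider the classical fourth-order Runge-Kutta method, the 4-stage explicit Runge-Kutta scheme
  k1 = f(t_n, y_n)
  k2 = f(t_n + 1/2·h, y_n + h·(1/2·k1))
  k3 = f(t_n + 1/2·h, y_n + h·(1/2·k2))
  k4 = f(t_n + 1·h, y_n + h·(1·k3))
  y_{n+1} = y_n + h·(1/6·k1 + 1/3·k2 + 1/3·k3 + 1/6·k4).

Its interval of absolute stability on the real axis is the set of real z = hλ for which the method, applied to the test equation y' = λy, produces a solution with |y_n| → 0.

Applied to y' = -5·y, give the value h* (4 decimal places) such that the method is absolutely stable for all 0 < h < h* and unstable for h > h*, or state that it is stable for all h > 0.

With y'=λy (z=hλ):
  order 4, 4-stage ⇒ R(z)=1+z+z^2/2+z^3/6+z^4/24
  (e.g. R(-0.63)=0.53334, |R|=0.53334)

Need |R(x)|<1, x<0.
x=-0.63: |R|=0.5333
|R(-3.1)|=1.5878 |R(-2.74)|=0.9338 |R(-1.54)|=0.2714
Bisect:
  x_lo=-3.0973 |R|=1.5817  x_hi=-0.1015 |R|=0.9035
  mid=-1.59936 |R|=0.27040 →hi
  mid=-2.34832 |R|=0.51776 →hi
  mid=-2.72279 |R|=0.90979 →hi
  mid=-2.91003 |R|=1.20494 →lo
  mid=-2.81641 |R|=1.04794 →lo
  mid=-2.76960 |R|=0.97660 →hi
  mid=-2.79301 |R|=1.01169 →lo
  mid=-2.78130 |R|=0.99400 →hi
  ...
  [-2.78533,-2.78514] ⇒ x*=-2.7853
Interval (-2.7853, 0).

(-2.7853,0); λ=-5 ⇒ h* = 0.5571.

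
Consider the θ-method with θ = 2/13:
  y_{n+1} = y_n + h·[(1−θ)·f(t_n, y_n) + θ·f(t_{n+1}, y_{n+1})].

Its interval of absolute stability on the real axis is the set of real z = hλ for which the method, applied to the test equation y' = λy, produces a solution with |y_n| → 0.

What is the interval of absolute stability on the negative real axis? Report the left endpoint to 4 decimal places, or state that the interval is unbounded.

z∈(-2.8889,0).

With y'=λy (z=hλ):
  y_{n+1} = y_n + z·[11/13·y_n + 2/13·y_{n+1}] ⇒ (1 − 2/13z)y_{n+1} = (1 + 11/13z)y_n
  R(z) = (1 + 11/13z)/(1 − 2/13z).

Boundary: |R(x)|=1, x<0.
x=-0.82: |R|=0.2719
R=−1: 1+11/13x = −1+2/13x ⇒ -9/13x=2 ⇒ x=2/(-9/13)=-2.8889
Confirm numerically:
  x=-2.715: |R|=0.91508 <1
  x=-2.576: |R|=0.84487 <1
  x=-1.494: |R|=0.21479 <1
  x=-1.361: |R|=0.12537 <1
  x=-3.189: |R|=1.13938 >1
  x=-3.181: |R|=1.13578 >1
  x=-2.936: |R|=1.02247 >1
Stable set (-2.8889, 0).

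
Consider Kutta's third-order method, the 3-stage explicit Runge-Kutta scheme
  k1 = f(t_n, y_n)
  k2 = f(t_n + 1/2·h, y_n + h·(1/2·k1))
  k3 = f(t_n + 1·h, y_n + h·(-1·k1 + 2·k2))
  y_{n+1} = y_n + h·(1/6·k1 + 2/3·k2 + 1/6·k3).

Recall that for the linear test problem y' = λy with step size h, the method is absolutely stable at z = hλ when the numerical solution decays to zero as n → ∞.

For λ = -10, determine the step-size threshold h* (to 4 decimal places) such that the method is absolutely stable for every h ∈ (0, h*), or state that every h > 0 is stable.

(-2.5127,0); λ=-10 ⇒ h* = 0.2513.

Test eqn y'=λy, z=hλ:
  order 3, 3-stage ⇒ R(z)=1+z+z^2/2+z^3/6
  (e.g. R(-0.52)=0.59177, |R|=0.59177)

Find x<0 with |R(x)|<1.
x=-0.52: |R|=0.5918
|R(-2.5)|=0.9792 |R(-1.58)|=0.0108 |R(-1.23)|=0.2163
Bisect:
  x_lo=-2.8281 |R|=1.5990  x_hi=-0.1750 |R|=0.8395
  mid=-1.50154 |R|=0.06154 →hi
  mid=-2.16483 |R|=0.51249 →hi
  mid=-2.49647 |R|=0.97344 →hi
  mid=-2.66229 |R|=1.26336 →lo
  mid=-2.57938 |R|=1.11297 →lo
  mid=-2.53793 |R|=1.04189 →lo
  mid=-2.51720 |R|=1.00734 →lo
  mid=-2.50683 |R|=0.99031 →hi
  mid=-2.51202 |R|=0.99880 →hi
  mid=-2.51461 |R|=1.00306 →lo
  ...
  [-2.51283,-2.51266] ⇒ x*=-2.5127
Stable set (-2.5127, 0).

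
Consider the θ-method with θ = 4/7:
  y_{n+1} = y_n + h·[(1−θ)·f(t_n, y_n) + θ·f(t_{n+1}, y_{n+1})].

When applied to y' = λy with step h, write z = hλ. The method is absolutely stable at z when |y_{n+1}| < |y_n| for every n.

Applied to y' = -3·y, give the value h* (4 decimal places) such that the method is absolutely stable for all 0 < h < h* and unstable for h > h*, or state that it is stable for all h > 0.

Test eqn y'=λy, z=hλ:
  y_{n+1} = y_n + z·[3/7·y_n + 4/7·y_{n+1}] ⇒ (1 − 4/7z)y_{n+1} = (1 + 3/7z)y_n
  R(z) = (1 + 3/7z)/(1 − 4/7z).

Solve |R(x)|<1 on ℝ⁻.
x=-0.51: |R|=0.6051
x=-2: |R|=0.0667
x=-10: |R|=0.4894
x=-100: |R|=0.7199
θ=4/7≥1/2 ⇒ |1+3/7x|<|1−4/7x| ∀x<0 ⇒ unbounded interval.

(−∞, 0) — no finite endpoint. Any h>0 works for λ=-3.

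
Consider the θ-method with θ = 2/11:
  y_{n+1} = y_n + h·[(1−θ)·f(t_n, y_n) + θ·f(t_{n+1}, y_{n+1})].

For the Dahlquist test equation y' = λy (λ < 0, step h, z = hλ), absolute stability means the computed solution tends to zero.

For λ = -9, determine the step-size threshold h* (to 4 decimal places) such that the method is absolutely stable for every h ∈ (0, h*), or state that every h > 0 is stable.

(-3.1429,0); λ=-9 ⇒ h* = (22/7)/9 = 0.3492.

On y'=λy, z=hλ:
  y_{n+1} = y_n + z·[9/11·y_n + 2/11·y_{n+1}] ⇒ (1 − 2/11z)y_{n+1} = (1 + 9/11z)y_n
  Hence R(z) = (1 + 9/11z)/(1 − 2/11z).

Find x<0 with |R(x)|<1.
x=-1.75: |R|=0.3276
R=−1: 1+9/11x = −1+2/11x ⇒ -7/11x=2 ⇒ x=2/(-7/11)=-3.1429
Confirm numerically:
  x=-2.997: |R|=0.93992 <1
  x=-2.773: |R|=0.84353 <1
  x=-1.829: |R|=0.37256 <1
  x=-1.711: |R|=0.30502 <1
  x=-3.718: |R|=1.21838 >1
  x=-3.619: |R|=1.18275 >1
  x=-3.557: |R|=1.16004 >1
Interval (-3.1429, 0).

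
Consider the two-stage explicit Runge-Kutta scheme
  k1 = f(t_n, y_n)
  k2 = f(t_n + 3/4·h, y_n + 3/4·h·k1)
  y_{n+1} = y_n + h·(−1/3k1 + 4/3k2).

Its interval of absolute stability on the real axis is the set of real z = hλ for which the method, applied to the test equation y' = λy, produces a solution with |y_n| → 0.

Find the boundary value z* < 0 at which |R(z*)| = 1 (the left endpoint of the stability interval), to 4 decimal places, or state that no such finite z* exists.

left endpoint -1.0000.

On y'=λy, z=hλ:
  k1=λy_n ⇒ h·k1=z·y_n;  k2=λ(1+3/4z)y_n ⇒ h·k2=z(1+3/4z)y_n
  y_{n+1}/y_n = 1 − 1/3z + 4/3z(1+3/4z) = 1 + z + z²
  R(z) = 1 + z + z².

Solve |R(x)|<1 on ℝ⁻.
x=-1.59: |R|=1.9381
R=1: x+1x²=0 ⇒ x=−1=-1.0000; min R=1−1/(4·1)=0.7500>−1
Confirm numerically:
  x=-0.952: |R|=0.95430 <1
  x=-0.722: |R|=0.79928 <1
  x=-0.438: |R|=0.75384 <1
  x=-1.589: |R|=1.93592 >1
  x=-1.120: |R|=1.13440 >1
So |R|<1 on (-1.0000, 0).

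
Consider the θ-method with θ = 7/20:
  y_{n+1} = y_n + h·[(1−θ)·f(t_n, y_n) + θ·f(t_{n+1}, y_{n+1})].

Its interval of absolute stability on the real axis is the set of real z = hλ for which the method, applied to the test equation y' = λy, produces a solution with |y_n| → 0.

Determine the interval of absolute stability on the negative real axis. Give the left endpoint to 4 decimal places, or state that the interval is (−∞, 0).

(-6.6667, 0).

Set f=λy, z=hλ:
  y_{n+1} = y_n + z·[13/20·y_n + 7/20·y_{n+1}] ⇒ (1 − 7/20z)y_{n+1} = (1 + 13/20z)y_n
  Hence R(z) = (1 + 13/20z)/(1 − 7/20z).

Boundary: |R(x)|=1, x<0.
x=-0.74: |R|=0.4122
R=−1: 1+13/20x = −1+7/20x ⇒ -3/10x=2 ⇒ x=2/(-3/10)=-6.6667
Confirm numerically:
  x=-5.794: |R|=0.91354 <1
  x=-4.962: |R|=0.81313 <1
  x=-3.420: |R|=0.55667 <1
  x=-6.841: |R|=1.01541 >1
  x=-6.698: |R|=1.00281 >1
So |R|<1 on (-6.6667, 0).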